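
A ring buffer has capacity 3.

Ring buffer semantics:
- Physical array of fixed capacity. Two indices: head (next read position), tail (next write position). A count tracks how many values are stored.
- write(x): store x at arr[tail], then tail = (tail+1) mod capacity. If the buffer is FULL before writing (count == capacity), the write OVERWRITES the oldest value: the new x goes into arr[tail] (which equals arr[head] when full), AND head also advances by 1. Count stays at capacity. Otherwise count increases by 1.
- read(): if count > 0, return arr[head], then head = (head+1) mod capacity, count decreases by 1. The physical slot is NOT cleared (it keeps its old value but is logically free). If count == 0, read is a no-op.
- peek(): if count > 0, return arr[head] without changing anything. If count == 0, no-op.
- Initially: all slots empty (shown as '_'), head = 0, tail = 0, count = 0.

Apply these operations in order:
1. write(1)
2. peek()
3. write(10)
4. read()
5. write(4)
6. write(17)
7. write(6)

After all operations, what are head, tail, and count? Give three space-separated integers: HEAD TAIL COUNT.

Answer: 2 2 3

Derivation:
After op 1 (write(1)): arr=[1 _ _] head=0 tail=1 count=1
After op 2 (peek()): arr=[1 _ _] head=0 tail=1 count=1
After op 3 (write(10)): arr=[1 10 _] head=0 tail=2 count=2
After op 4 (read()): arr=[1 10 _] head=1 tail=2 count=1
After op 5 (write(4)): arr=[1 10 4] head=1 tail=0 count=2
After op 6 (write(17)): arr=[17 10 4] head=1 tail=1 count=3
After op 7 (write(6)): arr=[17 6 4] head=2 tail=2 count=3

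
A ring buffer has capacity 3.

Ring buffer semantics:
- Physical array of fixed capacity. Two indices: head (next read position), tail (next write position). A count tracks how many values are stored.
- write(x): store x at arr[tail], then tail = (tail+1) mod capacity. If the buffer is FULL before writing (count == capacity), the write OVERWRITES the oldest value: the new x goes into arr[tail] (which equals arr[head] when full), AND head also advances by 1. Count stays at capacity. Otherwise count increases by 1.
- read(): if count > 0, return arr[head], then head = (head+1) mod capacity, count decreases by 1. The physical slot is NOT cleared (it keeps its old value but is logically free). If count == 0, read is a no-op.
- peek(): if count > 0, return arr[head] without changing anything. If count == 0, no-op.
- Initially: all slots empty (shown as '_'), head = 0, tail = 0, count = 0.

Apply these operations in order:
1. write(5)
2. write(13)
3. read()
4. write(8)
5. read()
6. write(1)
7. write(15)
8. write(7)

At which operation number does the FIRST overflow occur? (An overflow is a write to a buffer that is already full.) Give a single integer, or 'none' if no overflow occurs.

After op 1 (write(5)): arr=[5 _ _] head=0 tail=1 count=1
After op 2 (write(13)): arr=[5 13 _] head=0 tail=2 count=2
After op 3 (read()): arr=[5 13 _] head=1 tail=2 count=1
After op 4 (write(8)): arr=[5 13 8] head=1 tail=0 count=2
After op 5 (read()): arr=[5 13 8] head=2 tail=0 count=1
After op 6 (write(1)): arr=[1 13 8] head=2 tail=1 count=2
After op 7 (write(15)): arr=[1 15 8] head=2 tail=2 count=3
After op 8 (write(7)): arr=[1 15 7] head=0 tail=0 count=3

Answer: 8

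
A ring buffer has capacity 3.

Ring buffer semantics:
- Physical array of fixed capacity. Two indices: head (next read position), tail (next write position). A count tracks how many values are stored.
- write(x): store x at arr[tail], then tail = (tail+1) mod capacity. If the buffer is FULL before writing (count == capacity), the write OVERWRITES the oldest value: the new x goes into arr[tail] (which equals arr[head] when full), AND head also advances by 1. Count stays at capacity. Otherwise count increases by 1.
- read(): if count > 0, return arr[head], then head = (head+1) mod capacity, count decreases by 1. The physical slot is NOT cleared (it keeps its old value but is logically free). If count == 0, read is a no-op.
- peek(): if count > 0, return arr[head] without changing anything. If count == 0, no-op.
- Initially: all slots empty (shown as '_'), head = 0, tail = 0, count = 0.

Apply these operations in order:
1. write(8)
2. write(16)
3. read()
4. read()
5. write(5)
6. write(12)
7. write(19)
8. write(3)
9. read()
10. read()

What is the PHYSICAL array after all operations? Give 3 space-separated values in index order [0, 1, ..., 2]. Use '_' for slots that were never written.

After op 1 (write(8)): arr=[8 _ _] head=0 tail=1 count=1
After op 2 (write(16)): arr=[8 16 _] head=0 tail=2 count=2
After op 3 (read()): arr=[8 16 _] head=1 tail=2 count=1
After op 4 (read()): arr=[8 16 _] head=2 tail=2 count=0
After op 5 (write(5)): arr=[8 16 5] head=2 tail=0 count=1
After op 6 (write(12)): arr=[12 16 5] head=2 tail=1 count=2
After op 7 (write(19)): arr=[12 19 5] head=2 tail=2 count=3
After op 8 (write(3)): arr=[12 19 3] head=0 tail=0 count=3
After op 9 (read()): arr=[12 19 3] head=1 tail=0 count=2
After op 10 (read()): arr=[12 19 3] head=2 tail=0 count=1

Answer: 12 19 3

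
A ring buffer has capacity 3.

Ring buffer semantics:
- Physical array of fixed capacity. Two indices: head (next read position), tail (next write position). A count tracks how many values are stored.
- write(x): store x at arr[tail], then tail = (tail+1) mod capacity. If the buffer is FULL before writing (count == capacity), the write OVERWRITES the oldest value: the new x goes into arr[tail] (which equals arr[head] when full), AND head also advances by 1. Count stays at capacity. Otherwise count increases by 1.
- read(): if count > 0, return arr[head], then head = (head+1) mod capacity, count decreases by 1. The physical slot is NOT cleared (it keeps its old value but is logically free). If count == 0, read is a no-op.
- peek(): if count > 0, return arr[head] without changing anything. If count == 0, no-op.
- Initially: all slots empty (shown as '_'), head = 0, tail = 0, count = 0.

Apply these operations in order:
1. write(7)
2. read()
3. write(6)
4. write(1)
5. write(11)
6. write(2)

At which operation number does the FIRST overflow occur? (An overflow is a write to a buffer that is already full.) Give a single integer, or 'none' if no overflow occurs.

Answer: 6

Derivation:
After op 1 (write(7)): arr=[7 _ _] head=0 tail=1 count=1
After op 2 (read()): arr=[7 _ _] head=1 tail=1 count=0
After op 3 (write(6)): arr=[7 6 _] head=1 tail=2 count=1
After op 4 (write(1)): arr=[7 6 1] head=1 tail=0 count=2
After op 5 (write(11)): arr=[11 6 1] head=1 tail=1 count=3
After op 6 (write(2)): arr=[11 2 1] head=2 tail=2 count=3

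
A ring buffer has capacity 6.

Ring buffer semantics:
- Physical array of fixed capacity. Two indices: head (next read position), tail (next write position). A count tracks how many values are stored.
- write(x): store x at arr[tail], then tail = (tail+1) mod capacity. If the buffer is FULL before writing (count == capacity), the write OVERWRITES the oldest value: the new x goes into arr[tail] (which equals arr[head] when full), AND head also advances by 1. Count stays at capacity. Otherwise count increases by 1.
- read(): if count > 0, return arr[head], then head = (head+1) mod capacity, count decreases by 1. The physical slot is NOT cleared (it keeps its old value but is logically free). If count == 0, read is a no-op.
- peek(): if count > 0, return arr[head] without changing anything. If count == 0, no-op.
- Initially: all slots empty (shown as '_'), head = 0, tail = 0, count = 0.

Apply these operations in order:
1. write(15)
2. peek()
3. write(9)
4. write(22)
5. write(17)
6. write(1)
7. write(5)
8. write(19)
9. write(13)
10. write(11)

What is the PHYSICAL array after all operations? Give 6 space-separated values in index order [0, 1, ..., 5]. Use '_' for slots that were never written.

Answer: 19 13 11 17 1 5

Derivation:
After op 1 (write(15)): arr=[15 _ _ _ _ _] head=0 tail=1 count=1
After op 2 (peek()): arr=[15 _ _ _ _ _] head=0 tail=1 count=1
After op 3 (write(9)): arr=[15 9 _ _ _ _] head=0 tail=2 count=2
After op 4 (write(22)): arr=[15 9 22 _ _ _] head=0 tail=3 count=3
After op 5 (write(17)): arr=[15 9 22 17 _ _] head=0 tail=4 count=4
After op 6 (write(1)): arr=[15 9 22 17 1 _] head=0 tail=5 count=5
After op 7 (write(5)): arr=[15 9 22 17 1 5] head=0 tail=0 count=6
After op 8 (write(19)): arr=[19 9 22 17 1 5] head=1 tail=1 count=6
After op 9 (write(13)): arr=[19 13 22 17 1 5] head=2 tail=2 count=6
After op 10 (write(11)): arr=[19 13 11 17 1 5] head=3 tail=3 count=6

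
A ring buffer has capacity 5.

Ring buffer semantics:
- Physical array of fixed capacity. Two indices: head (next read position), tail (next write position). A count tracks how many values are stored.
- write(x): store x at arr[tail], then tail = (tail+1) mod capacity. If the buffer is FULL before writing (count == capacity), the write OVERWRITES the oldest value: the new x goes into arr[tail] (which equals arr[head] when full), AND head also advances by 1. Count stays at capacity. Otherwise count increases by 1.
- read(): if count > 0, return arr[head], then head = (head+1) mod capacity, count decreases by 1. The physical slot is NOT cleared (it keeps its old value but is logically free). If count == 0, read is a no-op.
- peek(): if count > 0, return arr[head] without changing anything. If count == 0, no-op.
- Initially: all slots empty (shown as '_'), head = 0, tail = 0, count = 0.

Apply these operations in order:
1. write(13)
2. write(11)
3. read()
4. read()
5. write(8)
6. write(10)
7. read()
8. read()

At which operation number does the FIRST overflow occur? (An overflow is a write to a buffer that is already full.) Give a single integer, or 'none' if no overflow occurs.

After op 1 (write(13)): arr=[13 _ _ _ _] head=0 tail=1 count=1
After op 2 (write(11)): arr=[13 11 _ _ _] head=0 tail=2 count=2
After op 3 (read()): arr=[13 11 _ _ _] head=1 tail=2 count=1
After op 4 (read()): arr=[13 11 _ _ _] head=2 tail=2 count=0
After op 5 (write(8)): arr=[13 11 8 _ _] head=2 tail=3 count=1
After op 6 (write(10)): arr=[13 11 8 10 _] head=2 tail=4 count=2
After op 7 (read()): arr=[13 11 8 10 _] head=3 tail=4 count=1
After op 8 (read()): arr=[13 11 8 10 _] head=4 tail=4 count=0

Answer: none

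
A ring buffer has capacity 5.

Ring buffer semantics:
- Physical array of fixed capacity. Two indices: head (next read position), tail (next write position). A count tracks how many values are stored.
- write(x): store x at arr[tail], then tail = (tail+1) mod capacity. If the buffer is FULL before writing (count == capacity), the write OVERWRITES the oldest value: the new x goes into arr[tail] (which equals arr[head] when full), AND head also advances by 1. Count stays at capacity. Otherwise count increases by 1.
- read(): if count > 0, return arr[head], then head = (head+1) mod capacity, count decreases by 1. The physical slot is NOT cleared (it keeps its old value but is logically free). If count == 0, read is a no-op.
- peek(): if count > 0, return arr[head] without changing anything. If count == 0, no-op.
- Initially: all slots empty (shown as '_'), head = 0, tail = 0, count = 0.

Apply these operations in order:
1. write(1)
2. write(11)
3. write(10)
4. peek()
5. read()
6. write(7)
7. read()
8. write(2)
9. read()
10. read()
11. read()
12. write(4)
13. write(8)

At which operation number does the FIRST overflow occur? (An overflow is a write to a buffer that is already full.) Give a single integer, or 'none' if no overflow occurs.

Answer: none

Derivation:
After op 1 (write(1)): arr=[1 _ _ _ _] head=0 tail=1 count=1
After op 2 (write(11)): arr=[1 11 _ _ _] head=0 tail=2 count=2
After op 3 (write(10)): arr=[1 11 10 _ _] head=0 tail=3 count=3
After op 4 (peek()): arr=[1 11 10 _ _] head=0 tail=3 count=3
After op 5 (read()): arr=[1 11 10 _ _] head=1 tail=3 count=2
After op 6 (write(7)): arr=[1 11 10 7 _] head=1 tail=4 count=3
After op 7 (read()): arr=[1 11 10 7 _] head=2 tail=4 count=2
After op 8 (write(2)): arr=[1 11 10 7 2] head=2 tail=0 count=3
After op 9 (read()): arr=[1 11 10 7 2] head=3 tail=0 count=2
After op 10 (read()): arr=[1 11 10 7 2] head=4 tail=0 count=1
After op 11 (read()): arr=[1 11 10 7 2] head=0 tail=0 count=0
After op 12 (write(4)): arr=[4 11 10 7 2] head=0 tail=1 count=1
After op 13 (write(8)): arr=[4 8 10 7 2] head=0 tail=2 count=2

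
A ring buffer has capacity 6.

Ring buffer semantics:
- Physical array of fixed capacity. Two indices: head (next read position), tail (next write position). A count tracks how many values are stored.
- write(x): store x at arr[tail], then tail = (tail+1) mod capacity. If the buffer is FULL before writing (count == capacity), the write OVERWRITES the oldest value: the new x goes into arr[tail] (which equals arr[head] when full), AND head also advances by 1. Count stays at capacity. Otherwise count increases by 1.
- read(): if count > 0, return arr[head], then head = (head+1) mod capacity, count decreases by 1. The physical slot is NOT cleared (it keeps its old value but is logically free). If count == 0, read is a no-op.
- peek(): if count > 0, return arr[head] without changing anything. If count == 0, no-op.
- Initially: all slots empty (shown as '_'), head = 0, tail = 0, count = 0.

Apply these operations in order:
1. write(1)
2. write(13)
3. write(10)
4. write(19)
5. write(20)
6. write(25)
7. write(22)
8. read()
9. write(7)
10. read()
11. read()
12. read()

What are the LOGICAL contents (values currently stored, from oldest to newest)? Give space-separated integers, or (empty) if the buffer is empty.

After op 1 (write(1)): arr=[1 _ _ _ _ _] head=0 tail=1 count=1
After op 2 (write(13)): arr=[1 13 _ _ _ _] head=0 tail=2 count=2
After op 3 (write(10)): arr=[1 13 10 _ _ _] head=0 tail=3 count=3
After op 4 (write(19)): arr=[1 13 10 19 _ _] head=0 tail=4 count=4
After op 5 (write(20)): arr=[1 13 10 19 20 _] head=0 tail=5 count=5
After op 6 (write(25)): arr=[1 13 10 19 20 25] head=0 tail=0 count=6
After op 7 (write(22)): arr=[22 13 10 19 20 25] head=1 tail=1 count=6
After op 8 (read()): arr=[22 13 10 19 20 25] head=2 tail=1 count=5
After op 9 (write(7)): arr=[22 7 10 19 20 25] head=2 tail=2 count=6
After op 10 (read()): arr=[22 7 10 19 20 25] head=3 tail=2 count=5
After op 11 (read()): arr=[22 7 10 19 20 25] head=4 tail=2 count=4
After op 12 (read()): arr=[22 7 10 19 20 25] head=5 tail=2 count=3

Answer: 25 22 7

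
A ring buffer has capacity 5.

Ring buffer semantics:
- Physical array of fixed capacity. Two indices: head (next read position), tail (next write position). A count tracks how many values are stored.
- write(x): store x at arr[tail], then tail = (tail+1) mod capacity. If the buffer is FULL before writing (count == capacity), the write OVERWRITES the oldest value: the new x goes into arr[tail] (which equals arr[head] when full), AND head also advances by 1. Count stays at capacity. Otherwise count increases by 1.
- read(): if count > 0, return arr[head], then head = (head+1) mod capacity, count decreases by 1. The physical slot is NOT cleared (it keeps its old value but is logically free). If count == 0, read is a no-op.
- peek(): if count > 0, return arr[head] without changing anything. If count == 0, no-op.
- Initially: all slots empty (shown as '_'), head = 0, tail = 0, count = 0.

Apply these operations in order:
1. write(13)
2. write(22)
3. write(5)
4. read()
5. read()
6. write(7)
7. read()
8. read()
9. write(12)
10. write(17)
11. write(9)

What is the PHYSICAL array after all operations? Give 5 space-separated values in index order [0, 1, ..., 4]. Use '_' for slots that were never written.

After op 1 (write(13)): arr=[13 _ _ _ _] head=0 tail=1 count=1
After op 2 (write(22)): arr=[13 22 _ _ _] head=0 tail=2 count=2
After op 3 (write(5)): arr=[13 22 5 _ _] head=0 tail=3 count=3
After op 4 (read()): arr=[13 22 5 _ _] head=1 tail=3 count=2
After op 5 (read()): arr=[13 22 5 _ _] head=2 tail=3 count=1
After op 6 (write(7)): arr=[13 22 5 7 _] head=2 tail=4 count=2
After op 7 (read()): arr=[13 22 5 7 _] head=3 tail=4 count=1
After op 8 (read()): arr=[13 22 5 7 _] head=4 tail=4 count=0
After op 9 (write(12)): arr=[13 22 5 7 12] head=4 tail=0 count=1
After op 10 (write(17)): arr=[17 22 5 7 12] head=4 tail=1 count=2
After op 11 (write(9)): arr=[17 9 5 7 12] head=4 tail=2 count=3

Answer: 17 9 5 7 12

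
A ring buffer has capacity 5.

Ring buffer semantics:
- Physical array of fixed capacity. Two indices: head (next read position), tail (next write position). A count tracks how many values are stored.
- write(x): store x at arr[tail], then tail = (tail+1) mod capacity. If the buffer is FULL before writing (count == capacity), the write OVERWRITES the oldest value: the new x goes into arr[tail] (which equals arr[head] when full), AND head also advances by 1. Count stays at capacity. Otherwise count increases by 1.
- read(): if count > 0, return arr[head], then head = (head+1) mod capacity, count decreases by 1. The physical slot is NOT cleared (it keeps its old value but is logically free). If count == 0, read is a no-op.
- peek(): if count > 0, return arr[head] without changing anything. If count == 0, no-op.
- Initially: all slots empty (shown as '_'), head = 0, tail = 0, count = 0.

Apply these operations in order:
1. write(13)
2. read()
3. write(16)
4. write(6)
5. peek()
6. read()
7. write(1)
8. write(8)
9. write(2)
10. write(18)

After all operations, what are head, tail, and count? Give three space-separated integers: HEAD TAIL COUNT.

After op 1 (write(13)): arr=[13 _ _ _ _] head=0 tail=1 count=1
After op 2 (read()): arr=[13 _ _ _ _] head=1 tail=1 count=0
After op 3 (write(16)): arr=[13 16 _ _ _] head=1 tail=2 count=1
After op 4 (write(6)): arr=[13 16 6 _ _] head=1 tail=3 count=2
After op 5 (peek()): arr=[13 16 6 _ _] head=1 tail=3 count=2
After op 6 (read()): arr=[13 16 6 _ _] head=2 tail=3 count=1
After op 7 (write(1)): arr=[13 16 6 1 _] head=2 tail=4 count=2
After op 8 (write(8)): arr=[13 16 6 1 8] head=2 tail=0 count=3
After op 9 (write(2)): arr=[2 16 6 1 8] head=2 tail=1 count=4
After op 10 (write(18)): arr=[2 18 6 1 8] head=2 tail=2 count=5

Answer: 2 2 5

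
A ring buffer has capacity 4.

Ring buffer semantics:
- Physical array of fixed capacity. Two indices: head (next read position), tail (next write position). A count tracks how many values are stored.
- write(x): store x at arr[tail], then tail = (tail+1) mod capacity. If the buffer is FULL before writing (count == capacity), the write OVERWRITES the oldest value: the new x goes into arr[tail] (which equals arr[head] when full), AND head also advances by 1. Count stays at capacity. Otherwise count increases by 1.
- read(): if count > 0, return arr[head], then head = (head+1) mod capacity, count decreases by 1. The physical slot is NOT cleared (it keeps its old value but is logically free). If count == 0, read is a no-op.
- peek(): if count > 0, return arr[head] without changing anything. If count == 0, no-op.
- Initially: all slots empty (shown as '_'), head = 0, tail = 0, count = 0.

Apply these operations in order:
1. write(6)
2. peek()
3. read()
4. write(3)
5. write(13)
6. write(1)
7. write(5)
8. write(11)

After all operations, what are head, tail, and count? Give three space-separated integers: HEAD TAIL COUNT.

Answer: 2 2 4

Derivation:
After op 1 (write(6)): arr=[6 _ _ _] head=0 tail=1 count=1
After op 2 (peek()): arr=[6 _ _ _] head=0 tail=1 count=1
After op 3 (read()): arr=[6 _ _ _] head=1 tail=1 count=0
After op 4 (write(3)): arr=[6 3 _ _] head=1 tail=2 count=1
After op 5 (write(13)): arr=[6 3 13 _] head=1 tail=3 count=2
After op 6 (write(1)): arr=[6 3 13 1] head=1 tail=0 count=3
After op 7 (write(5)): arr=[5 3 13 1] head=1 tail=1 count=4
After op 8 (write(11)): arr=[5 11 13 1] head=2 tail=2 count=4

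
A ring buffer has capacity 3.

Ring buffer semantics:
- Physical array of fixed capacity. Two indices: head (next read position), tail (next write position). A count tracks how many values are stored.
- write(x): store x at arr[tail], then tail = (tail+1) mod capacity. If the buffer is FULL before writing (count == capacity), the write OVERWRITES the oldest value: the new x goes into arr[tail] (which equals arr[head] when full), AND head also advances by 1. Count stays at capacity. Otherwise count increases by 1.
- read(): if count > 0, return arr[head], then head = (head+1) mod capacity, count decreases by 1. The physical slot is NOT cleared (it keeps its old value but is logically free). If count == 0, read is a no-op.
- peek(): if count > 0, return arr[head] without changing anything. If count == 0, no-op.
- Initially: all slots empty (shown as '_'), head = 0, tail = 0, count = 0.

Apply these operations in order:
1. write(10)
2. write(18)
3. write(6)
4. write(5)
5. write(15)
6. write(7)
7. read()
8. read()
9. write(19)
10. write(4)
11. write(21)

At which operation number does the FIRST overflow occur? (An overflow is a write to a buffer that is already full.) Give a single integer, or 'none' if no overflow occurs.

Answer: 4

Derivation:
After op 1 (write(10)): arr=[10 _ _] head=0 tail=1 count=1
After op 2 (write(18)): arr=[10 18 _] head=0 tail=2 count=2
After op 3 (write(6)): arr=[10 18 6] head=0 tail=0 count=3
After op 4 (write(5)): arr=[5 18 6] head=1 tail=1 count=3
After op 5 (write(15)): arr=[5 15 6] head=2 tail=2 count=3
After op 6 (write(7)): arr=[5 15 7] head=0 tail=0 count=3
After op 7 (read()): arr=[5 15 7] head=1 tail=0 count=2
After op 8 (read()): arr=[5 15 7] head=2 tail=0 count=1
After op 9 (write(19)): arr=[19 15 7] head=2 tail=1 count=2
After op 10 (write(4)): arr=[19 4 7] head=2 tail=2 count=3
After op 11 (write(21)): arr=[19 4 21] head=0 tail=0 count=3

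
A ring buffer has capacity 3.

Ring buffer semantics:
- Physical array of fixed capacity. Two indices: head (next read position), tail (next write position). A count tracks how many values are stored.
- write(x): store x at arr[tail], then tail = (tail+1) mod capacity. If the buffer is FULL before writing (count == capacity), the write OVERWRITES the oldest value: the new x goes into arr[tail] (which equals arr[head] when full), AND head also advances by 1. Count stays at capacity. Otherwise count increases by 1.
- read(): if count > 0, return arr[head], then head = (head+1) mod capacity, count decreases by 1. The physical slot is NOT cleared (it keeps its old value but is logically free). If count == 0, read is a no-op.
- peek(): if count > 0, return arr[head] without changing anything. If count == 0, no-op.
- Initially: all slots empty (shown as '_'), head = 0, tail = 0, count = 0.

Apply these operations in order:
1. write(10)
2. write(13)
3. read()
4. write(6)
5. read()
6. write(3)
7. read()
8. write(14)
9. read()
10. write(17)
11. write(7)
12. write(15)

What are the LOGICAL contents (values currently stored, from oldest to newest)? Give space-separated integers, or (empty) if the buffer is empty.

Answer: 17 7 15

Derivation:
After op 1 (write(10)): arr=[10 _ _] head=0 tail=1 count=1
After op 2 (write(13)): arr=[10 13 _] head=0 tail=2 count=2
After op 3 (read()): arr=[10 13 _] head=1 tail=2 count=1
After op 4 (write(6)): arr=[10 13 6] head=1 tail=0 count=2
After op 5 (read()): arr=[10 13 6] head=2 tail=0 count=1
After op 6 (write(3)): arr=[3 13 6] head=2 tail=1 count=2
After op 7 (read()): arr=[3 13 6] head=0 tail=1 count=1
After op 8 (write(14)): arr=[3 14 6] head=0 tail=2 count=2
After op 9 (read()): arr=[3 14 6] head=1 tail=2 count=1
After op 10 (write(17)): arr=[3 14 17] head=1 tail=0 count=2
After op 11 (write(7)): arr=[7 14 17] head=1 tail=1 count=3
After op 12 (write(15)): arr=[7 15 17] head=2 tail=2 count=3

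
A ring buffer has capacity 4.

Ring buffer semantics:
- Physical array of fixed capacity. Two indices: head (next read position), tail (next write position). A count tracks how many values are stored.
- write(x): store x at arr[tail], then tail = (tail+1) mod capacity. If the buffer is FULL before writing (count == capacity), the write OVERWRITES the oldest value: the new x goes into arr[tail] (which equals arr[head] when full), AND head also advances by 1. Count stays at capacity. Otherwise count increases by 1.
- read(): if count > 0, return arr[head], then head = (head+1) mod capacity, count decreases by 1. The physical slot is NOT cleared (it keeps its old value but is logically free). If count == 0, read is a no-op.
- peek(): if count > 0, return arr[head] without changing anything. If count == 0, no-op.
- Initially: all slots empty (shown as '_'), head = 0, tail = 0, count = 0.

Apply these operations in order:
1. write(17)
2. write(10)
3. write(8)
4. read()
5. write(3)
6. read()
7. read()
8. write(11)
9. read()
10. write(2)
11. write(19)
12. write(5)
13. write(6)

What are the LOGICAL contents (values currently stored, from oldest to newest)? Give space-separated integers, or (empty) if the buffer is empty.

Answer: 2 19 5 6

Derivation:
After op 1 (write(17)): arr=[17 _ _ _] head=0 tail=1 count=1
After op 2 (write(10)): arr=[17 10 _ _] head=0 tail=2 count=2
After op 3 (write(8)): arr=[17 10 8 _] head=0 tail=3 count=3
After op 4 (read()): arr=[17 10 8 _] head=1 tail=3 count=2
After op 5 (write(3)): arr=[17 10 8 3] head=1 tail=0 count=3
After op 6 (read()): arr=[17 10 8 3] head=2 tail=0 count=2
After op 7 (read()): arr=[17 10 8 3] head=3 tail=0 count=1
After op 8 (write(11)): arr=[11 10 8 3] head=3 tail=1 count=2
After op 9 (read()): arr=[11 10 8 3] head=0 tail=1 count=1
After op 10 (write(2)): arr=[11 2 8 3] head=0 tail=2 count=2
After op 11 (write(19)): arr=[11 2 19 3] head=0 tail=3 count=3
After op 12 (write(5)): arr=[11 2 19 5] head=0 tail=0 count=4
After op 13 (write(6)): arr=[6 2 19 5] head=1 tail=1 count=4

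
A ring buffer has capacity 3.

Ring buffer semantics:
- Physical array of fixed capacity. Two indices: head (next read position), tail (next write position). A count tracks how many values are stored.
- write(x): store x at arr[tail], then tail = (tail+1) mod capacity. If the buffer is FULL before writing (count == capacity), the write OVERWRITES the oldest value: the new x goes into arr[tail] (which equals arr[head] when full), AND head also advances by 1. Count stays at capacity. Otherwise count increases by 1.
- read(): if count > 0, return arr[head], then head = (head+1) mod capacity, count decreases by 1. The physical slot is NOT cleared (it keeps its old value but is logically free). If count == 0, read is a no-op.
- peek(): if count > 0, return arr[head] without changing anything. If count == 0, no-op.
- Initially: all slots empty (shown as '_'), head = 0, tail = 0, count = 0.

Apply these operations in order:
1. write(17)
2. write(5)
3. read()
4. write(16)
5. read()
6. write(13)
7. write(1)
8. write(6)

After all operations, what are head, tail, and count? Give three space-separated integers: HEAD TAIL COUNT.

After op 1 (write(17)): arr=[17 _ _] head=0 tail=1 count=1
After op 2 (write(5)): arr=[17 5 _] head=0 tail=2 count=2
After op 3 (read()): arr=[17 5 _] head=1 tail=2 count=1
After op 4 (write(16)): arr=[17 5 16] head=1 tail=0 count=2
After op 5 (read()): arr=[17 5 16] head=2 tail=0 count=1
After op 6 (write(13)): arr=[13 5 16] head=2 tail=1 count=2
After op 7 (write(1)): arr=[13 1 16] head=2 tail=2 count=3
After op 8 (write(6)): arr=[13 1 6] head=0 tail=0 count=3

Answer: 0 0 3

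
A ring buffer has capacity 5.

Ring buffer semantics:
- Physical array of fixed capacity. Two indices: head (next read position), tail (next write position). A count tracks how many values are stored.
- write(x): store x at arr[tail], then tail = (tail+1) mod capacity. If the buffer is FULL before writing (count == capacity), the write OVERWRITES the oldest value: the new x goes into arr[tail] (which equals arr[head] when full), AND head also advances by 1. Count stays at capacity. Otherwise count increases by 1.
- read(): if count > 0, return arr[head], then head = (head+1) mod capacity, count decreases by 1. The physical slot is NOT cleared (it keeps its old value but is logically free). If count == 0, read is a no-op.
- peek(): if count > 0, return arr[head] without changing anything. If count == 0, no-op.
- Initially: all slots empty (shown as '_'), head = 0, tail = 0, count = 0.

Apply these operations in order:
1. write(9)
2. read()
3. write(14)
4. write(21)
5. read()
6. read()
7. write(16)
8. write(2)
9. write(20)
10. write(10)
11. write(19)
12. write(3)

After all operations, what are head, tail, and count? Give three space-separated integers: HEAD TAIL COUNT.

Answer: 4 4 5

Derivation:
After op 1 (write(9)): arr=[9 _ _ _ _] head=0 tail=1 count=1
After op 2 (read()): arr=[9 _ _ _ _] head=1 tail=1 count=0
After op 3 (write(14)): arr=[9 14 _ _ _] head=1 tail=2 count=1
After op 4 (write(21)): arr=[9 14 21 _ _] head=1 tail=3 count=2
After op 5 (read()): arr=[9 14 21 _ _] head=2 tail=3 count=1
After op 6 (read()): arr=[9 14 21 _ _] head=3 tail=3 count=0
After op 7 (write(16)): arr=[9 14 21 16 _] head=3 tail=4 count=1
After op 8 (write(2)): arr=[9 14 21 16 2] head=3 tail=0 count=2
After op 9 (write(20)): arr=[20 14 21 16 2] head=3 tail=1 count=3
After op 10 (write(10)): arr=[20 10 21 16 2] head=3 tail=2 count=4
After op 11 (write(19)): arr=[20 10 19 16 2] head=3 tail=3 count=5
After op 12 (write(3)): arr=[20 10 19 3 2] head=4 tail=4 count=5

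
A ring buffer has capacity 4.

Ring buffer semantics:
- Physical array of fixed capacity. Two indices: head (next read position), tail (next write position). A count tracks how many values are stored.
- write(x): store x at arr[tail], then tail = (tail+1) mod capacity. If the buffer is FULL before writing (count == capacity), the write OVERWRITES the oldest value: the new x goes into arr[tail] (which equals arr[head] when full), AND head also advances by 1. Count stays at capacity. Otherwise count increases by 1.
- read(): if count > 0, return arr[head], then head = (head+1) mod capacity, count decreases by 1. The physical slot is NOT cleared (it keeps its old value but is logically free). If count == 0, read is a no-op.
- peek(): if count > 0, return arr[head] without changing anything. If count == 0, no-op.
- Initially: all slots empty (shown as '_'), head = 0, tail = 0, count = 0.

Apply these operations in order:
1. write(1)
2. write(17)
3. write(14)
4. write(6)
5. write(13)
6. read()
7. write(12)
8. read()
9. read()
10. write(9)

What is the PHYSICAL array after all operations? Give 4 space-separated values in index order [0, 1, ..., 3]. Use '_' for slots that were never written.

After op 1 (write(1)): arr=[1 _ _ _] head=0 tail=1 count=1
After op 2 (write(17)): arr=[1 17 _ _] head=0 tail=2 count=2
After op 3 (write(14)): arr=[1 17 14 _] head=0 tail=3 count=3
After op 4 (write(6)): arr=[1 17 14 6] head=0 tail=0 count=4
After op 5 (write(13)): arr=[13 17 14 6] head=1 tail=1 count=4
After op 6 (read()): arr=[13 17 14 6] head=2 tail=1 count=3
After op 7 (write(12)): arr=[13 12 14 6] head=2 tail=2 count=4
After op 8 (read()): arr=[13 12 14 6] head=3 tail=2 count=3
After op 9 (read()): arr=[13 12 14 6] head=0 tail=2 count=2
After op 10 (write(9)): arr=[13 12 9 6] head=0 tail=3 count=3

Answer: 13 12 9 6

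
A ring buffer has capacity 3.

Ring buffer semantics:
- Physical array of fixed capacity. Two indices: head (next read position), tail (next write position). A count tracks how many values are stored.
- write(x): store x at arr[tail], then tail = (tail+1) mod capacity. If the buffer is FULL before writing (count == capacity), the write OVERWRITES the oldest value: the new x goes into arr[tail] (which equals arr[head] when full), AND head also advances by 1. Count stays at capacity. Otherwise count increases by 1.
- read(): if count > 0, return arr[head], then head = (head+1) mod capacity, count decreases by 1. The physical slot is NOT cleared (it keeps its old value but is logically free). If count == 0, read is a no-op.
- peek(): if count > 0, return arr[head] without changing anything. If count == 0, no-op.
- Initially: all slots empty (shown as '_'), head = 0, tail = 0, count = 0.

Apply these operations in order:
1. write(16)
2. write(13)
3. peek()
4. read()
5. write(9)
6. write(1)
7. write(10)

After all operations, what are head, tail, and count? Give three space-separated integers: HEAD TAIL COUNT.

Answer: 2 2 3

Derivation:
After op 1 (write(16)): arr=[16 _ _] head=0 tail=1 count=1
After op 2 (write(13)): arr=[16 13 _] head=0 tail=2 count=2
After op 3 (peek()): arr=[16 13 _] head=0 tail=2 count=2
After op 4 (read()): arr=[16 13 _] head=1 tail=2 count=1
After op 5 (write(9)): arr=[16 13 9] head=1 tail=0 count=2
After op 6 (write(1)): arr=[1 13 9] head=1 tail=1 count=3
After op 7 (write(10)): arr=[1 10 9] head=2 tail=2 count=3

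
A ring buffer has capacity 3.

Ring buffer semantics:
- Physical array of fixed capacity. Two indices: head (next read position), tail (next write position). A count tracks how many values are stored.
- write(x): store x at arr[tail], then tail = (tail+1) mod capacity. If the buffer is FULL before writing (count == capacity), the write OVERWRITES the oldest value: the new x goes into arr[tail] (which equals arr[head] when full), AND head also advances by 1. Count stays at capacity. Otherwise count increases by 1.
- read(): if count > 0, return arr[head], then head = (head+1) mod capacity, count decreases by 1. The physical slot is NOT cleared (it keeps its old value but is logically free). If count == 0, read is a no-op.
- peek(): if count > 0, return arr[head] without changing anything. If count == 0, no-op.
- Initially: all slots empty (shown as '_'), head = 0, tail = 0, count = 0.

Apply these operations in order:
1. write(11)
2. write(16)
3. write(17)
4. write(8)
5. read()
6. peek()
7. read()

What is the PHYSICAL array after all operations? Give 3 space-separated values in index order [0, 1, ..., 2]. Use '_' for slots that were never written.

After op 1 (write(11)): arr=[11 _ _] head=0 tail=1 count=1
After op 2 (write(16)): arr=[11 16 _] head=0 tail=2 count=2
After op 3 (write(17)): arr=[11 16 17] head=0 tail=0 count=3
After op 4 (write(8)): arr=[8 16 17] head=1 tail=1 count=3
After op 5 (read()): arr=[8 16 17] head=2 tail=1 count=2
After op 6 (peek()): arr=[8 16 17] head=2 tail=1 count=2
After op 7 (read()): arr=[8 16 17] head=0 tail=1 count=1

Answer: 8 16 17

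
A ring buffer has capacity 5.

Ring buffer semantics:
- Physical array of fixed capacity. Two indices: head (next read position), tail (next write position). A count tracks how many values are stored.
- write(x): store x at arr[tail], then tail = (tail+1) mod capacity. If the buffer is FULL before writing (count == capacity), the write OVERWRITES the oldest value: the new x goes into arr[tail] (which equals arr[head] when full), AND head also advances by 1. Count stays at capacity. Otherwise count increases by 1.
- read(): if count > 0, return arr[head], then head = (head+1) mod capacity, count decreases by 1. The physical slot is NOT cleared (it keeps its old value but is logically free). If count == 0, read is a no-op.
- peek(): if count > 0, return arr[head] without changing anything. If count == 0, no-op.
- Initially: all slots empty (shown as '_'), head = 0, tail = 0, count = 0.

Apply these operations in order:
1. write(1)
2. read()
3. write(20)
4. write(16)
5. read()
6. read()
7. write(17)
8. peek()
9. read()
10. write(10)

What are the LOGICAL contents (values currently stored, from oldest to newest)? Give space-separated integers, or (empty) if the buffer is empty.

Answer: 10

Derivation:
After op 1 (write(1)): arr=[1 _ _ _ _] head=0 tail=1 count=1
After op 2 (read()): arr=[1 _ _ _ _] head=1 tail=1 count=0
After op 3 (write(20)): arr=[1 20 _ _ _] head=1 tail=2 count=1
After op 4 (write(16)): arr=[1 20 16 _ _] head=1 tail=3 count=2
After op 5 (read()): arr=[1 20 16 _ _] head=2 tail=3 count=1
After op 6 (read()): arr=[1 20 16 _ _] head=3 tail=3 count=0
After op 7 (write(17)): arr=[1 20 16 17 _] head=3 tail=4 count=1
After op 8 (peek()): arr=[1 20 16 17 _] head=3 tail=4 count=1
After op 9 (read()): arr=[1 20 16 17 _] head=4 tail=4 count=0
After op 10 (write(10)): arr=[1 20 16 17 10] head=4 tail=0 count=1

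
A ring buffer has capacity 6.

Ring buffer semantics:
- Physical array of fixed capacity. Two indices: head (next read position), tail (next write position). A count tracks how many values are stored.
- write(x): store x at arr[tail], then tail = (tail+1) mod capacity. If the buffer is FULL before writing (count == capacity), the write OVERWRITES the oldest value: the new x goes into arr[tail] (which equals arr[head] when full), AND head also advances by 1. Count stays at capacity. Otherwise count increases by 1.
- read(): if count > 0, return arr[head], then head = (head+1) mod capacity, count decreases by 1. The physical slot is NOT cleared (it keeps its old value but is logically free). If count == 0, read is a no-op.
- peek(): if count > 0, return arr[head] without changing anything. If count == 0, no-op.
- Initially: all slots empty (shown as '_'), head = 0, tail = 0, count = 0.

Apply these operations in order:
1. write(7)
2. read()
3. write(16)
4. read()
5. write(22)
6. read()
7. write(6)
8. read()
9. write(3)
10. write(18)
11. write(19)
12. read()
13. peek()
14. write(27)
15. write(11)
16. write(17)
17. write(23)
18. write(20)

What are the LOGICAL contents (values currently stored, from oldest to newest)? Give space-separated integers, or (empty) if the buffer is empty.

After op 1 (write(7)): arr=[7 _ _ _ _ _] head=0 tail=1 count=1
After op 2 (read()): arr=[7 _ _ _ _ _] head=1 tail=1 count=0
After op 3 (write(16)): arr=[7 16 _ _ _ _] head=1 tail=2 count=1
After op 4 (read()): arr=[7 16 _ _ _ _] head=2 tail=2 count=0
After op 5 (write(22)): arr=[7 16 22 _ _ _] head=2 tail=3 count=1
After op 6 (read()): arr=[7 16 22 _ _ _] head=3 tail=3 count=0
After op 7 (write(6)): arr=[7 16 22 6 _ _] head=3 tail=4 count=1
After op 8 (read()): arr=[7 16 22 6 _ _] head=4 tail=4 count=0
After op 9 (write(3)): arr=[7 16 22 6 3 _] head=4 tail=5 count=1
After op 10 (write(18)): arr=[7 16 22 6 3 18] head=4 tail=0 count=2
After op 11 (write(19)): arr=[19 16 22 6 3 18] head=4 tail=1 count=3
After op 12 (read()): arr=[19 16 22 6 3 18] head=5 tail=1 count=2
After op 13 (peek()): arr=[19 16 22 6 3 18] head=5 tail=1 count=2
After op 14 (write(27)): arr=[19 27 22 6 3 18] head=5 tail=2 count=3
After op 15 (write(11)): arr=[19 27 11 6 3 18] head=5 tail=3 count=4
After op 16 (write(17)): arr=[19 27 11 17 3 18] head=5 tail=4 count=5
After op 17 (write(23)): arr=[19 27 11 17 23 18] head=5 tail=5 count=6
After op 18 (write(20)): arr=[19 27 11 17 23 20] head=0 tail=0 count=6

Answer: 19 27 11 17 23 20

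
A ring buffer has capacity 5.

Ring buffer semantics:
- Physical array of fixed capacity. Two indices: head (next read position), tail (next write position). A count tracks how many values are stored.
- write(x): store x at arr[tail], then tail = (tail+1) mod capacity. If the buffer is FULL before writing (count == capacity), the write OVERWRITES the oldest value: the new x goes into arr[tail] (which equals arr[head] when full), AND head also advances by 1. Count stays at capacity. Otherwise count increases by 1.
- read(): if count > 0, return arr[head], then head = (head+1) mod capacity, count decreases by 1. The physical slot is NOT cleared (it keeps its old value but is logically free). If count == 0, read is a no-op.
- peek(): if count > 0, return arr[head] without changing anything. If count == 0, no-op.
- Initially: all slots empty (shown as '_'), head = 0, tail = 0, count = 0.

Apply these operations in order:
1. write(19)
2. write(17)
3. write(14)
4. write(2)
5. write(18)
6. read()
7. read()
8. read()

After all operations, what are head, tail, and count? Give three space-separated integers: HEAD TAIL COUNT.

Answer: 3 0 2

Derivation:
After op 1 (write(19)): arr=[19 _ _ _ _] head=0 tail=1 count=1
After op 2 (write(17)): arr=[19 17 _ _ _] head=0 tail=2 count=2
After op 3 (write(14)): arr=[19 17 14 _ _] head=0 tail=3 count=3
After op 4 (write(2)): arr=[19 17 14 2 _] head=0 tail=4 count=4
After op 5 (write(18)): arr=[19 17 14 2 18] head=0 tail=0 count=5
After op 6 (read()): arr=[19 17 14 2 18] head=1 tail=0 count=4
After op 7 (read()): arr=[19 17 14 2 18] head=2 tail=0 count=3
After op 8 (read()): arr=[19 17 14 2 18] head=3 tail=0 count=2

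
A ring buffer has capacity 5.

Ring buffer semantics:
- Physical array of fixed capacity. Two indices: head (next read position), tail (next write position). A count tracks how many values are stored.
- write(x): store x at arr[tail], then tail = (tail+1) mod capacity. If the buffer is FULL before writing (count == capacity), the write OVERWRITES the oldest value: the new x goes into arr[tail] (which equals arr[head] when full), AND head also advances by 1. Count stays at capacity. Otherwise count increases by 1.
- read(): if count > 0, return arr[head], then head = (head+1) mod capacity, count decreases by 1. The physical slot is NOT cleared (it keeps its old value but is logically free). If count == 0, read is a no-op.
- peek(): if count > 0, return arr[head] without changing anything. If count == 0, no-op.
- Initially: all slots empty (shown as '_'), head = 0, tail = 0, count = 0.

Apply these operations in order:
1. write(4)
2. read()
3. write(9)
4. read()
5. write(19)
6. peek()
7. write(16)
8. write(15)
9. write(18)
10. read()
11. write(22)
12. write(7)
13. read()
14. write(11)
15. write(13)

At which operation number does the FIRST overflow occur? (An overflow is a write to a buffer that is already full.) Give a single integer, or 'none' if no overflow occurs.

After op 1 (write(4)): arr=[4 _ _ _ _] head=0 tail=1 count=1
After op 2 (read()): arr=[4 _ _ _ _] head=1 tail=1 count=0
After op 3 (write(9)): arr=[4 9 _ _ _] head=1 tail=2 count=1
After op 4 (read()): arr=[4 9 _ _ _] head=2 tail=2 count=0
After op 5 (write(19)): arr=[4 9 19 _ _] head=2 tail=3 count=1
After op 6 (peek()): arr=[4 9 19 _ _] head=2 tail=3 count=1
After op 7 (write(16)): arr=[4 9 19 16 _] head=2 tail=4 count=2
After op 8 (write(15)): arr=[4 9 19 16 15] head=2 tail=0 count=3
After op 9 (write(18)): arr=[18 9 19 16 15] head=2 tail=1 count=4
After op 10 (read()): arr=[18 9 19 16 15] head=3 tail=1 count=3
After op 11 (write(22)): arr=[18 22 19 16 15] head=3 tail=2 count=4
After op 12 (write(7)): arr=[18 22 7 16 15] head=3 tail=3 count=5
After op 13 (read()): arr=[18 22 7 16 15] head=4 tail=3 count=4
After op 14 (write(11)): arr=[18 22 7 11 15] head=4 tail=4 count=5
After op 15 (write(13)): arr=[18 22 7 11 13] head=0 tail=0 count=5

Answer: 15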